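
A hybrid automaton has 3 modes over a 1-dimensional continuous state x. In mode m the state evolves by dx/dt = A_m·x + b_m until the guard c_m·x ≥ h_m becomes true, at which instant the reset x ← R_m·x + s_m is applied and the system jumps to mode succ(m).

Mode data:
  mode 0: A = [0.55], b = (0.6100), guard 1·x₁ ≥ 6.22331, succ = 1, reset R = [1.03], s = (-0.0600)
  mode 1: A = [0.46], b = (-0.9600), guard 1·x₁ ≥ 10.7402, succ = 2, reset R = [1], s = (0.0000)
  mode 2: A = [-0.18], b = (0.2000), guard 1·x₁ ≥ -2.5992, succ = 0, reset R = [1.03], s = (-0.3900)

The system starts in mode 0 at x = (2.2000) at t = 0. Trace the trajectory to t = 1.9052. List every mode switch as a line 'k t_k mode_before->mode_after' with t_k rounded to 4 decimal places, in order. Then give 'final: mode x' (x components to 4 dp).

Mode 0: guard c·x = 6.2233 hit at Δt = 1.4466 (t = 1.4466), x⁻ = (6.2233) → reset → x⁺ = (6.3500), jump to mode 1
Mode 1: flow for 0.4586 to horizon, guard not reached → x = (7.3512)

1 1.4466 0->1
final: 1 7.3512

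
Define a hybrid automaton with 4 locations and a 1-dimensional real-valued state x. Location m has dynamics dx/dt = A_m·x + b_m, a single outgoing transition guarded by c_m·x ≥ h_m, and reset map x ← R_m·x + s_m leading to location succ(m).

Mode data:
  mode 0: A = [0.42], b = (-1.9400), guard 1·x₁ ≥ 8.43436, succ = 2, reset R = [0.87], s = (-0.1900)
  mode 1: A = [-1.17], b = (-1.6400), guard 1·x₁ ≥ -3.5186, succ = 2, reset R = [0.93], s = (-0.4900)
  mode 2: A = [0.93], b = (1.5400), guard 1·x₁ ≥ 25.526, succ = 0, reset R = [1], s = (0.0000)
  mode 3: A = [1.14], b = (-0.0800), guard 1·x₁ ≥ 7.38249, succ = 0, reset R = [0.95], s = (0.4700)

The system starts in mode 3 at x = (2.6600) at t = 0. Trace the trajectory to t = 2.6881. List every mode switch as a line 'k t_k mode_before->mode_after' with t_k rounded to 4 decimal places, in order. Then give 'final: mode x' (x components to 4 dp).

1 0.9105 3->0
2 1.5931 0->2
final: 2 22.7185

Mode 3: guard c·x = 7.3825 hit at Δt = 0.9105 (t = 0.9105), x⁻ = (7.3825) → reset → x⁺ = (7.4834), jump to mode 0
Mode 0: guard c·x = 8.4344 hit at Δt = 0.6826 (t = 1.5931), x⁻ = (8.4344) → reset → x⁺ = (7.1479), jump to mode 2
Mode 2: flow for 1.0950 to horizon, guard not reached → x = (22.7185)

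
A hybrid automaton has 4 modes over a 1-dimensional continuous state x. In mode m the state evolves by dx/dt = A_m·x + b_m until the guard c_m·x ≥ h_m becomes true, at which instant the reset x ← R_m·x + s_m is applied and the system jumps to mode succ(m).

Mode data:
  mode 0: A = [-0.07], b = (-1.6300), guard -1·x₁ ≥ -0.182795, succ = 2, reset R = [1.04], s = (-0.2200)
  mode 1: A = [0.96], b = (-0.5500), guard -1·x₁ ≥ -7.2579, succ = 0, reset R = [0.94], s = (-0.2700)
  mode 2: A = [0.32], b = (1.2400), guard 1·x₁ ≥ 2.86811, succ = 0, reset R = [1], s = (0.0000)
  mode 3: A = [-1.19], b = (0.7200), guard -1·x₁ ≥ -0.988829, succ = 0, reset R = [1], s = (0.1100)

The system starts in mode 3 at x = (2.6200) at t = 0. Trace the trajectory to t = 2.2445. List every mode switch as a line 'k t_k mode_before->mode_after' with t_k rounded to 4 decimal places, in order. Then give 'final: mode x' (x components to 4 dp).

Mode 3: guard c·x = -0.9888 hit at Δt = 1.3935 (t = 1.3935), x⁻ = (0.9888) → reset → x⁺ = (1.0988), jump to mode 0
Mode 0: guard c·x = -0.1828 hit at Δt = 0.5470 (t = 1.9405), x⁻ = (0.1828) → reset → x⁺ = (-0.0299), jump to mode 2
Mode 2: flow for 0.3040 to horizon, guard not reached → x = (0.3630)

1 1.3935 3->0
2 1.9405 0->2
final: 2 0.3630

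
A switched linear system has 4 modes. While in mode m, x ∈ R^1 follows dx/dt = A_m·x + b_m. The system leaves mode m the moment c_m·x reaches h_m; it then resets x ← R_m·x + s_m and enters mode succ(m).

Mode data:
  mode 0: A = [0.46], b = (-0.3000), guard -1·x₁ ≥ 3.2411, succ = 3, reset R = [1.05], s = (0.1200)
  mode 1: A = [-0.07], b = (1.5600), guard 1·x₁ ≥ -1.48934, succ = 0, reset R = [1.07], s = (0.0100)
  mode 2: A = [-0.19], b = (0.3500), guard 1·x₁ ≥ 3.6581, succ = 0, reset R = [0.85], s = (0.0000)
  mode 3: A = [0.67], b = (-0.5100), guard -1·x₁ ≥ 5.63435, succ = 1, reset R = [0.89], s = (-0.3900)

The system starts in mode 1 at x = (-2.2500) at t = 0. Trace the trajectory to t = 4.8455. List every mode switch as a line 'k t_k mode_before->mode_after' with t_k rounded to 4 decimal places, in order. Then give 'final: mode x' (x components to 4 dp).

1 0.4499 1->0
2 1.6557 0->3
3 2.3397 3->1
4 4.5175 1->0
final: 0 -1.9477

Mode 1: guard c·x = -1.4893 hit at Δt = 0.4499 (t = 0.4499), x⁻ = (-1.4893) → reset → x⁺ = (-1.5836), jump to mode 0
Mode 0: guard c·x = 3.2411 hit at Δt = 1.2058 (t = 1.6557), x⁻ = (-3.2411) → reset → x⁺ = (-3.2832), jump to mode 3
Mode 3: guard c·x = 5.6344 hit at Δt = 0.6840 (t = 2.3397), x⁻ = (-5.6344) → reset → x⁺ = (-5.4046), jump to mode 1
Mode 1: guard c·x = -1.4893 hit at Δt = 2.1778 (t = 4.5175), x⁻ = (-1.4893) → reset → x⁺ = (-1.5836), jump to mode 0
Mode 0: flow for 0.3280 to horizon, guard not reached → x = (-1.9477)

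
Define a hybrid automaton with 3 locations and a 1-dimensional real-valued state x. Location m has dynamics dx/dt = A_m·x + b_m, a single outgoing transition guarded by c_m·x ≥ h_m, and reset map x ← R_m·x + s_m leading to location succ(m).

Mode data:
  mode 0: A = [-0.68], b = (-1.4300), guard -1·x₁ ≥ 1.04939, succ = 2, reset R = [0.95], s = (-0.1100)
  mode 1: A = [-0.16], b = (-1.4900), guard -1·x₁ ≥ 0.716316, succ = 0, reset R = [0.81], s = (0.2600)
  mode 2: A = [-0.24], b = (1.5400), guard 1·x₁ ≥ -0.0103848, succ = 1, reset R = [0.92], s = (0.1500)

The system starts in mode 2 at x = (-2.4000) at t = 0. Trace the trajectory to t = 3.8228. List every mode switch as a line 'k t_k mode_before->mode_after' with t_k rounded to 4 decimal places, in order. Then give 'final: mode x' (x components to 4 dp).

Mode 2: guard c·x = -0.0104 hit at Δt = 1.3172 (t = 1.3172), x⁻ = (-0.0104) → reset → x⁺ = (0.1404), jump to mode 1
Mode 1: guard c·x = 0.7163 hit at Δt = 0.5938 (t = 1.9110), x⁻ = (-0.7163) → reset → x⁺ = (-0.3202), jump to mode 0
Mode 0: guard c·x = 1.0494 hit at Δt = 0.7735 (t = 2.6845), x⁻ = (-1.0494) → reset → x⁺ = (-1.1069), jump to mode 2
Mode 2: guard c·x = -0.0104 hit at Δt = 0.6564 (t = 3.3409), x⁻ = (-0.0104) → reset → x⁺ = (0.1404), jump to mode 1
Mode 1: flow for 0.4819 to horizon, guard not reached → x = (-0.5611)

1 1.3172 2->1
2 1.9110 1->0
3 2.6845 0->2
4 3.3409 2->1
final: 1 -0.5611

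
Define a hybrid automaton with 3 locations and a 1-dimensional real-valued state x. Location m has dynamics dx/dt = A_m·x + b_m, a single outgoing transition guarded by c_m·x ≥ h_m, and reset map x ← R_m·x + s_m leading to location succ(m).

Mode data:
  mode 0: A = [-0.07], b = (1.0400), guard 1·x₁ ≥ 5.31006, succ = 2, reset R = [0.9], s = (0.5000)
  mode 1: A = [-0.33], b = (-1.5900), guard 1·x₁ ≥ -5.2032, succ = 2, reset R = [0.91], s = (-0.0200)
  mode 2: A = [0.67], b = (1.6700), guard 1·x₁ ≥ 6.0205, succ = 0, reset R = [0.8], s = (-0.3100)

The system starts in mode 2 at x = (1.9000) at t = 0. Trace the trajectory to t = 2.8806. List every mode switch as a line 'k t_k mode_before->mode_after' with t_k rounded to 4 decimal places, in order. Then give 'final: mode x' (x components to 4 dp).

1 0.9876 2->0
2 2.1422 0->2
3 2.2782 2->0
final: 0 4.9338

Mode 2: guard c·x = 6.0205 hit at Δt = 0.9876 (t = 0.9876), x⁻ = (6.0205) → reset → x⁺ = (4.5064), jump to mode 0
Mode 0: guard c·x = 5.3101 hit at Δt = 1.1546 (t = 2.1422), x⁻ = (5.3101) → reset → x⁺ = (5.2791), jump to mode 2
Mode 2: guard c·x = 6.0205 hit at Δt = 0.1360 (t = 2.2782), x⁻ = (6.0205) → reset → x⁺ = (4.5064), jump to mode 0
Mode 0: flow for 0.6024 to horizon, guard not reached → x = (4.9338)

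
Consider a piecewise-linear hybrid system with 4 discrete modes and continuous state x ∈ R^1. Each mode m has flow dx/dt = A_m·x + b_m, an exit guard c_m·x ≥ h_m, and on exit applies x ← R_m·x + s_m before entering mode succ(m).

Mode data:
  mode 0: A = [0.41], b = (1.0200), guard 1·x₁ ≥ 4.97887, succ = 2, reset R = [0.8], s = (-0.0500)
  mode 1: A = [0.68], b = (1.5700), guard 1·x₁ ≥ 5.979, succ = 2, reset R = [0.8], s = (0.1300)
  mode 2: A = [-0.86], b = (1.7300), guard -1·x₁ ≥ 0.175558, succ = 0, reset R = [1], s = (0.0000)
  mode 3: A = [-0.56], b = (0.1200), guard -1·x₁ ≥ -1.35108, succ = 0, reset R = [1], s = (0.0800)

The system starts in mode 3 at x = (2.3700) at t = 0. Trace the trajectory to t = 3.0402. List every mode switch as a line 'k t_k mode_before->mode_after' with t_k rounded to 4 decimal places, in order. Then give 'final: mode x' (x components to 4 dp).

Mode 3: guard c·x = -1.3511 hit at Δt = 1.1427 (t = 1.1427), x⁻ = (1.3511) → reset → x⁺ = (1.4311), jump to mode 0
Mode 0: guard c·x = 4.9789 hit at Δt = 1.5723 (t = 2.7150), x⁻ = (4.9789) → reset → x⁺ = (3.9331), jump to mode 2
Mode 2: flow for 0.3252 to horizon, guard not reached → x = (3.4643)

1 1.1427 3->0
2 2.7150 0->2
final: 2 3.4643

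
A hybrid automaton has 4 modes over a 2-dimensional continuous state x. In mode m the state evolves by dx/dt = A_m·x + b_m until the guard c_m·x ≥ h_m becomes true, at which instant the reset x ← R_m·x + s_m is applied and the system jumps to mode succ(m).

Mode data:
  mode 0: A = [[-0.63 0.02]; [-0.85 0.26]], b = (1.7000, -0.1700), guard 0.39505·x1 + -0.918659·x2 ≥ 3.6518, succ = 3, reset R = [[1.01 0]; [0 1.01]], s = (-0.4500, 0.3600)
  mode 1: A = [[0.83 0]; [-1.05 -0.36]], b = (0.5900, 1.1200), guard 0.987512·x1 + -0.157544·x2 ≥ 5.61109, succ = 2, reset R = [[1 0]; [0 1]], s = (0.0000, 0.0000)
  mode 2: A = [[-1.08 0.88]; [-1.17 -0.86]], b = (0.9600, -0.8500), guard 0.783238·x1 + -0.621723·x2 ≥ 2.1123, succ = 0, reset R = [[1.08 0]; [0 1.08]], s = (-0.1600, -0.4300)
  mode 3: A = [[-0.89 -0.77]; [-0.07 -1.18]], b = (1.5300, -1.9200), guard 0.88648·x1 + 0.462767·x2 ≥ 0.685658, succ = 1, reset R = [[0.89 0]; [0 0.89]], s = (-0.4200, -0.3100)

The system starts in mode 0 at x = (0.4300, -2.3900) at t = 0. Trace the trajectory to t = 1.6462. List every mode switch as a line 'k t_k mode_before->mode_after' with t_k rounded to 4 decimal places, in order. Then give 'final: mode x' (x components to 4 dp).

Mode 0: guard c·x = 3.6518 hit at Δt = 0.6651 (t = 0.6651), x⁻ = (1.1748, -3.4699) → reset → x⁺ = (0.7365, -3.1446), jump to mode 3
Mode 3: guard c·x = 0.6857 hit at Δt = 0.5629 (t = 1.2280), x⁻ = (2.0538, -2.4527) → reset → x⁺ = (1.4079, -2.4929), jump to mode 1
Mode 1: flow for 0.4182 to horizon, guard not reached → x = (2.2871, -2.4569)

1 0.6651 0->3
2 1.2280 3->1
final: 1 2.2871 -2.4569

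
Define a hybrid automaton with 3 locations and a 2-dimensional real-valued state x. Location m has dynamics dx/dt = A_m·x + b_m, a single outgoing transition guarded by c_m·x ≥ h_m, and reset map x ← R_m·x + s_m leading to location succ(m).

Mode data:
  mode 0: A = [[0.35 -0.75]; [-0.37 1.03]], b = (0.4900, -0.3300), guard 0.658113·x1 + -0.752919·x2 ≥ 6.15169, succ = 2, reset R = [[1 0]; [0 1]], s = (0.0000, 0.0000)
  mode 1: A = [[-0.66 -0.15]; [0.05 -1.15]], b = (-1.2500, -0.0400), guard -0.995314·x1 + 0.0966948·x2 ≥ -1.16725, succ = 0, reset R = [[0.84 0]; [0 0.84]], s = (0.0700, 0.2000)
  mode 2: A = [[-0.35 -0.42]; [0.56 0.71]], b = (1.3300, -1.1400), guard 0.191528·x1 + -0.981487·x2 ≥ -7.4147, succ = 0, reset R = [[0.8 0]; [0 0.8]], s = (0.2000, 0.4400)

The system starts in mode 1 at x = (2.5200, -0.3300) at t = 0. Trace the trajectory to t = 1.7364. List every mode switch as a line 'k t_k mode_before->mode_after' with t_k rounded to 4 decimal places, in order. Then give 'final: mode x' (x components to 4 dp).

Mode 1: guard c·x = -1.1672 hit at Δt = 0.5670 (t = 0.5670), x⁻ = (1.1579, -0.1527) → reset → x⁺ = (1.0426, 0.0718), jump to mode 0
Mode 0: flow for 1.1694 to horizon, guard not reached → x = (2.9050, -1.8549)

1 0.5670 1->0
final: 0 2.9050 -1.8549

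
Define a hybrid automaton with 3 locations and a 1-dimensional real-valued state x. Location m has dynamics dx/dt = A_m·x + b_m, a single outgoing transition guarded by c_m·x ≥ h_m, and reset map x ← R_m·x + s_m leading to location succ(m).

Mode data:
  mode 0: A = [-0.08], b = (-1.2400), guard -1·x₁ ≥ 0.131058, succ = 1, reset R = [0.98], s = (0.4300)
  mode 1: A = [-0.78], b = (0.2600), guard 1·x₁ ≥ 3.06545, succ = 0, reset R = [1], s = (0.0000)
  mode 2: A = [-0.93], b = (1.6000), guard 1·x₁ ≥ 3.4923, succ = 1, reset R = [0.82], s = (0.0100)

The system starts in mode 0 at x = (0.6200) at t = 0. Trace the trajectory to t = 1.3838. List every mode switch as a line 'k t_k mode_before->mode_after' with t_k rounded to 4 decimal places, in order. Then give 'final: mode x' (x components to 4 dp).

Mode 0: guard c·x = 0.1311 hit at Δt = 0.5964 (t = 0.5964), x⁻ = (-0.1311) → reset → x⁺ = (0.3016), jump to mode 1
Mode 1: flow for 0.7874 to horizon, guard not reached → x = (0.3161)

1 0.5964 0->1
final: 1 0.3161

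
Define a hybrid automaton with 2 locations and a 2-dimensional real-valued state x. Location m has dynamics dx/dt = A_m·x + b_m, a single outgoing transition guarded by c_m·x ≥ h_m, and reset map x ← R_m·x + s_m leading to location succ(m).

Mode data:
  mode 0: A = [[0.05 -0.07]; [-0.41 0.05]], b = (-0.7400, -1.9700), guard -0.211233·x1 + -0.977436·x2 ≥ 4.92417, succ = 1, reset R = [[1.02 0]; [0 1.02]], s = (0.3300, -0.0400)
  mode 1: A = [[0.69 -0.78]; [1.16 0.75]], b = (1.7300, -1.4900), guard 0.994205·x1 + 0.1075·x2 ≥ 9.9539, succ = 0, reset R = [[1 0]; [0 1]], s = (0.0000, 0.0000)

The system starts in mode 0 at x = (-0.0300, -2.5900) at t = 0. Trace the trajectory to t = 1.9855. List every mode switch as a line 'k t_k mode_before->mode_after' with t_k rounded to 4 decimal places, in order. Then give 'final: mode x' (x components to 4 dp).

1 1.1455 0->1
final: 1 7.4082 -7.6273

Mode 0: guard c·x = 4.9242 hit at Δt = 1.1455 (t = 1.1455), x⁻ = (-0.5947, -4.9093) → reset → x⁺ = (-0.2766, -5.0475), jump to mode 1
Mode 1: flow for 0.8400 to horizon, guard not reached → x = (7.4082, -7.6273)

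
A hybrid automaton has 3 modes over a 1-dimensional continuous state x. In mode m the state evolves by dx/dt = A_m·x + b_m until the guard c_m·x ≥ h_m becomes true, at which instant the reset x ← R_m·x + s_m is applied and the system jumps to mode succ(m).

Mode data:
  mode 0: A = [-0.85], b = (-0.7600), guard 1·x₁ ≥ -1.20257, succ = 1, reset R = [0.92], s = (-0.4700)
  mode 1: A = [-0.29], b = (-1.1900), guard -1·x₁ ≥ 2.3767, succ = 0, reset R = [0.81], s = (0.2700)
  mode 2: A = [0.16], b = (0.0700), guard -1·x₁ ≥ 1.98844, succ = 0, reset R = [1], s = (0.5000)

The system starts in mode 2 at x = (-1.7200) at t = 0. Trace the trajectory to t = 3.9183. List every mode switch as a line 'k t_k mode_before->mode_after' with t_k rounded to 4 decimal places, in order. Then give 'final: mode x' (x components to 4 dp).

Mode 2: guard c·x = 1.9884 hit at Δt = 1.1878 (t = 1.1878), x⁻ = (-1.9884) → reset → x⁺ = (-1.4884), jump to mode 0
Mode 0: guard c·x = -1.2026 hit at Δt = 0.7716 (t = 1.9594), x⁻ = (-1.2026) → reset → x⁺ = (-1.5764), jump to mode 1
Mode 1: guard c·x = 2.3767 hit at Δt = 1.3132 (t = 3.2726), x⁻ = (-2.3767) → reset → x⁺ = (-1.6551), jump to mode 0
Mode 0: flow for 0.6457 to horizon, guard not reached → x = (-1.3337)

1 1.1878 2->0
2 1.9594 0->1
3 3.2726 1->0
final: 0 -1.3337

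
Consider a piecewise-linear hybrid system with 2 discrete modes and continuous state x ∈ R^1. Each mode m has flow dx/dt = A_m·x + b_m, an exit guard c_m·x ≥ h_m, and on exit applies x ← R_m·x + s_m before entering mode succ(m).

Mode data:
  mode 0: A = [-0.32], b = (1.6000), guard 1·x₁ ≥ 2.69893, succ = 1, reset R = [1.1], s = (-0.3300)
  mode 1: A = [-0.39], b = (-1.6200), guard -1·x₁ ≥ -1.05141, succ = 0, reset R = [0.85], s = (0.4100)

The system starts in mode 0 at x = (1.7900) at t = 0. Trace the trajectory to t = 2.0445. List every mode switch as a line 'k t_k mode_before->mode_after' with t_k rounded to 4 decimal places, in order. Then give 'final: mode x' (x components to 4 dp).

Mode 0: guard c·x = 2.6989 hit at Δt = 1.0403 (t = 1.0403), x⁻ = (2.6989) → reset → x⁺ = (2.6388), jump to mode 1
Mode 1: guard c·x = -1.0514 hit at Δt = 0.6825 (t = 1.7228), x⁻ = (1.0514) → reset → x⁺ = (1.3037), jump to mode 0
Mode 0: flow for 0.3217 to horizon, guard not reached → x = (1.6653)

1 1.0403 0->1
2 1.7228 1->0
final: 0 1.6653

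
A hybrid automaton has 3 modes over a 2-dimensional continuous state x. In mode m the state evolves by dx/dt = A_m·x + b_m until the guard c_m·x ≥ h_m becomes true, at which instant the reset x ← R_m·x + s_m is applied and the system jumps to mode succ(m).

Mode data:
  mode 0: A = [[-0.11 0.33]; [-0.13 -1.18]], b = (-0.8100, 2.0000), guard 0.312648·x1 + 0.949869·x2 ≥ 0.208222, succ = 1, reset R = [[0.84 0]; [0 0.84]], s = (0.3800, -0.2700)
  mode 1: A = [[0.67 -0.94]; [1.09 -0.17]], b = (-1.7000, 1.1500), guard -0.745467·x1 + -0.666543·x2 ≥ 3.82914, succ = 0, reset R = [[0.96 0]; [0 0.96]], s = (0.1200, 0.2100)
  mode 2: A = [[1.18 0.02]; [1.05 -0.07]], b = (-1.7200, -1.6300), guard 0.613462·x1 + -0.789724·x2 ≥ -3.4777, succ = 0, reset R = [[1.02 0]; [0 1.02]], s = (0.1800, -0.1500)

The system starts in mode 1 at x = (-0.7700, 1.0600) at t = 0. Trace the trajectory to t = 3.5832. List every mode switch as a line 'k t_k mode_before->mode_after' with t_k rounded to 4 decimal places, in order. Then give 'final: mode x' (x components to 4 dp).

Mode 1: guard c·x = 3.8291 hit at Δt = 0.9663 (t = 0.9663), x⁻ = (-4.5638, -0.6406) → reset → x⁺ = (-4.2613, -0.4049), jump to mode 0
Mode 0: guard c·x = 0.2082 hit at Δt = 1.3326 (t = 2.2989), x⁻ = (-4.3166, 1.6400) → reset → x⁺ = (-3.2459, 1.1076), jump to mode 1
Mode 1: guard c·x = 3.8291 hit at Δt = 0.3572 (t = 2.6561), x⁻ = (-5.0252, -0.1245) → reset → x⁺ = (-4.7042, 0.0905), jump to mode 0
Mode 0: flow for 0.9271 to horizon, guard not reached → x = (-4.6899, 1.5041)

1 0.9663 1->0
2 2.2989 0->1
3 2.6561 1->0
final: 0 -4.6899 1.5041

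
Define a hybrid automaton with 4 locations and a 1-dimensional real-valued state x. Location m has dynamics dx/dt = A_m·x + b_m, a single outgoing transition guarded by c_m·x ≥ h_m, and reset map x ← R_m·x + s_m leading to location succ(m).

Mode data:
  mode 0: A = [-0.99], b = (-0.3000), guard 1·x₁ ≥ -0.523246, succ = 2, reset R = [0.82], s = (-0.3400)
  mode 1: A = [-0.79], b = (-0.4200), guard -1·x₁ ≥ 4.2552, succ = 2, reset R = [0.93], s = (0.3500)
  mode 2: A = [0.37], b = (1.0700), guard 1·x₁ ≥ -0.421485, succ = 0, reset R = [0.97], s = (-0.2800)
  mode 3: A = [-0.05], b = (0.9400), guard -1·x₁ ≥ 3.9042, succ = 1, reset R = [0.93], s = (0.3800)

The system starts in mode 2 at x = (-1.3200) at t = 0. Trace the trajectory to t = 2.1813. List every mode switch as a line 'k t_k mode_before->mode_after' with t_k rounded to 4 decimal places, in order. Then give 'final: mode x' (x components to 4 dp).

Mode 2: guard c·x = -0.4215 hit at Δt = 1.2219 (t = 1.2219), x⁻ = (-0.4215) → reset → x⁺ = (-0.6888), jump to mode 0
Mode 0: guard c·x = -0.5232 hit at Δt = 0.5664 (t = 1.7883), x⁻ = (-0.5232) → reset → x⁺ = (-0.7691), jump to mode 2
Mode 2: flow for 0.3930 to horizon, guard not reached → x = (-0.4368)

1 1.2219 2->0
2 1.7883 0->2
final: 2 -0.4368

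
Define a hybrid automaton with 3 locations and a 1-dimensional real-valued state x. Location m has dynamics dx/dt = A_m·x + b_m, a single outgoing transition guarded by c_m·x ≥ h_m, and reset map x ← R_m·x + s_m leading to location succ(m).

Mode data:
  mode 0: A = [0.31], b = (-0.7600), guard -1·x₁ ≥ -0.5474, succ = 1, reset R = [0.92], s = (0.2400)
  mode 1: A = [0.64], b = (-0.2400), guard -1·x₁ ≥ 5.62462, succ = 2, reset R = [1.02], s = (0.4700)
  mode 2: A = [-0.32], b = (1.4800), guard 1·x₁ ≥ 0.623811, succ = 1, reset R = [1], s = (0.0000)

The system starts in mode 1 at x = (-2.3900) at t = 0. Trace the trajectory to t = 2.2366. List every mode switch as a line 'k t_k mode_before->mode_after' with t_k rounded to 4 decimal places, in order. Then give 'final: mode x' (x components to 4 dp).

Mode 1: guard c·x = 5.6246 hit at Δt = 1.2104 (t = 1.2104), x⁻ = (-5.6246) → reset → x⁺ = (-5.2671), jump to mode 2
Mode 2: flow for 1.0262 to horizon, guard not reached → x = (-2.4982)

1 1.2104 1->2
final: 2 -2.4982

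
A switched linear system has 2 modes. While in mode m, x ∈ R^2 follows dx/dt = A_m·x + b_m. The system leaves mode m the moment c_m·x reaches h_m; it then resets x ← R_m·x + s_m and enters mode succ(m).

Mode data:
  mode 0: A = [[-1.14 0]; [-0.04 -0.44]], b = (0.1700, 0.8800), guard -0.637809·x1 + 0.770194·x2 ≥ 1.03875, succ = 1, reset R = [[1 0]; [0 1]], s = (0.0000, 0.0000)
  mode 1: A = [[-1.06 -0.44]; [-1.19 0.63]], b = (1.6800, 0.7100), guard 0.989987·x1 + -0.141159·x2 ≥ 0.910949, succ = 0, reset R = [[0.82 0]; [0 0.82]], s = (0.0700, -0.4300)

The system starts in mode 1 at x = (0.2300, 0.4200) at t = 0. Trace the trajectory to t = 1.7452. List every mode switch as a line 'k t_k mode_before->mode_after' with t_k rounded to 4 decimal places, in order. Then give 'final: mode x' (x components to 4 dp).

Mode 1: guard c·x = 0.9109 hit at Δt = 1.3053 (t = 1.3053), x⁻ = (1.0281, 0.7566) → reset → x⁺ = (0.9130, 0.1904), jump to mode 0
Mode 0: flow for 0.4399 to horizon, guard not reached → x = (0.6117, 0.4970)

1 1.3053 1->0
final: 0 0.6117 0.4970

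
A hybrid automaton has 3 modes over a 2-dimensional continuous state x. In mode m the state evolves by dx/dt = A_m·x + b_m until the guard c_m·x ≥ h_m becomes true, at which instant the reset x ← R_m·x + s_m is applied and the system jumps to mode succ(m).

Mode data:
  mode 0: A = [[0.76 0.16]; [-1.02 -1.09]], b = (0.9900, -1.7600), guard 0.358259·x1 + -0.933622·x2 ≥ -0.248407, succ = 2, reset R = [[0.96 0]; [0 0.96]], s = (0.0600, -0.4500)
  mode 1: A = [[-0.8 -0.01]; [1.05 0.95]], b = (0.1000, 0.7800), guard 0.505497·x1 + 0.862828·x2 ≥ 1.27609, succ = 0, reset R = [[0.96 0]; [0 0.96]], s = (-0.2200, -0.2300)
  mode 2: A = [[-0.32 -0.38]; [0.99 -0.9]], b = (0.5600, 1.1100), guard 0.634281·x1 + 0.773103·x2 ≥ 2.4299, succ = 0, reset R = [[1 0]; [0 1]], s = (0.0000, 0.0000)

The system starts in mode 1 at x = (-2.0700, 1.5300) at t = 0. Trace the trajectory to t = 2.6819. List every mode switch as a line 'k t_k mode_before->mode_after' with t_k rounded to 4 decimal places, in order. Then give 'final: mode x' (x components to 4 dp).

1 0.7359 1->0
2 2.1072 0->2
final: 2 -0.3274 -0.0559

Mode 1: guard c·x = 1.2761 hit at Δt = 0.7359 (t = 0.7359), x⁻ = (-1.1031, 2.1252) → reset → x⁺ = (-1.2790, 1.8102), jump to mode 0
Mode 0: guard c·x = -0.2484 hit at Δt = 1.3713 (t = 2.1072), x⁻ = (-0.9125, -0.0841) → reset → x⁺ = (-0.8160, -0.5307), jump to mode 2
Mode 2: flow for 0.5747 to horizon, guard not reached → x = (-0.3274, -0.0559)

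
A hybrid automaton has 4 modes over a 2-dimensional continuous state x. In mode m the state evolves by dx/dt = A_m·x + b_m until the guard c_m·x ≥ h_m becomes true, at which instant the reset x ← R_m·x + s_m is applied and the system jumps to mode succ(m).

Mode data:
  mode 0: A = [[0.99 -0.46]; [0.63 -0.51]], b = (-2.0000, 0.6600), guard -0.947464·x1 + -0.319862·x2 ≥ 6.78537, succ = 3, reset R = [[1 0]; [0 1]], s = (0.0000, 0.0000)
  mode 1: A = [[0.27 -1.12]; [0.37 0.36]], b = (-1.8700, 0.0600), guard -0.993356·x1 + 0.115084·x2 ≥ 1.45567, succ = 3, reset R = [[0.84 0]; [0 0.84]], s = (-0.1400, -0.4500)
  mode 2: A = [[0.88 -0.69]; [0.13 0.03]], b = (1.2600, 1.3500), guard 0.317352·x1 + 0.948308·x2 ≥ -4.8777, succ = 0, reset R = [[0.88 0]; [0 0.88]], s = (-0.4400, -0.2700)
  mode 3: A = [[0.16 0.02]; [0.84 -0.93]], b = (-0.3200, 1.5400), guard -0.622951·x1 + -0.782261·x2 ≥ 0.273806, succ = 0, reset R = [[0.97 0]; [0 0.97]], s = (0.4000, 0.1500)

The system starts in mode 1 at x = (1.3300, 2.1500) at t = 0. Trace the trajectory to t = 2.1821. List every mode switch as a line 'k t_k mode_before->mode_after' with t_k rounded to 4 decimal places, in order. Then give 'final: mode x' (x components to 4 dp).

1 0.5425 1->3
2 1.5554 3->0
final: 0 -4.2341 0.2335

Mode 1: guard c·x = 1.4557 hit at Δt = 0.5425 (t = 0.5425), x⁻ = (-1.1536, 2.6910) → reset → x⁺ = (-1.1091, 1.8104), jump to mode 3
Mode 3: guard c·x = 0.2738 hit at Δt = 1.0129 (t = 1.5554), x⁻ = (-1.6262, 0.9450) → reset → x⁺ = (-1.1774, 1.0666), jump to mode 0
Mode 0: flow for 0.6267 to horizon, guard not reached → x = (-4.2341, 0.2335)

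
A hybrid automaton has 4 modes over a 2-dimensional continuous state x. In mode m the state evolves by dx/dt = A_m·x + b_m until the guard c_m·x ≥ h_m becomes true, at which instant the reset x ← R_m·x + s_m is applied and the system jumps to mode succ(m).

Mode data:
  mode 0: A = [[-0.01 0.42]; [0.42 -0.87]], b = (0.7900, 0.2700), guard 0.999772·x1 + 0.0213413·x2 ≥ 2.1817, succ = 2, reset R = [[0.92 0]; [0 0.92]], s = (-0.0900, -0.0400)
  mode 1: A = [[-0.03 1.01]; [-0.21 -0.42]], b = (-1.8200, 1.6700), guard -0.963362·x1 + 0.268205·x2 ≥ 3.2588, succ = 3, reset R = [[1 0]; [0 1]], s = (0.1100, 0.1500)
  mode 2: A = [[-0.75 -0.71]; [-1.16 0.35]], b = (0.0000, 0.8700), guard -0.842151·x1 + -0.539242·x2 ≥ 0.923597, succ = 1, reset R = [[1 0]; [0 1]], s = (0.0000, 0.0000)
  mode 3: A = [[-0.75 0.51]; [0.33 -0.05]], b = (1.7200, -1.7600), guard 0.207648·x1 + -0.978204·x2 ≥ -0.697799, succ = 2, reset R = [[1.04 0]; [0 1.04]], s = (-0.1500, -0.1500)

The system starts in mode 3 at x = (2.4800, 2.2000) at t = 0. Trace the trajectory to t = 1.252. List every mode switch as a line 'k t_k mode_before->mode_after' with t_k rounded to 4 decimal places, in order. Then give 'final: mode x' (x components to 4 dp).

1 0.9224 3->2
final: 2 2.0982 0.6914

Mode 3: guard c·x = -0.6978 hit at Δt = 0.9224 (t = 0.9224), x⁻ = (2.9666, 1.3431) → reset → x⁺ = (2.9352, 1.2468), jump to mode 2
Mode 2: flow for 0.3296 to horizon, guard not reached → x = (2.0982, 0.6914)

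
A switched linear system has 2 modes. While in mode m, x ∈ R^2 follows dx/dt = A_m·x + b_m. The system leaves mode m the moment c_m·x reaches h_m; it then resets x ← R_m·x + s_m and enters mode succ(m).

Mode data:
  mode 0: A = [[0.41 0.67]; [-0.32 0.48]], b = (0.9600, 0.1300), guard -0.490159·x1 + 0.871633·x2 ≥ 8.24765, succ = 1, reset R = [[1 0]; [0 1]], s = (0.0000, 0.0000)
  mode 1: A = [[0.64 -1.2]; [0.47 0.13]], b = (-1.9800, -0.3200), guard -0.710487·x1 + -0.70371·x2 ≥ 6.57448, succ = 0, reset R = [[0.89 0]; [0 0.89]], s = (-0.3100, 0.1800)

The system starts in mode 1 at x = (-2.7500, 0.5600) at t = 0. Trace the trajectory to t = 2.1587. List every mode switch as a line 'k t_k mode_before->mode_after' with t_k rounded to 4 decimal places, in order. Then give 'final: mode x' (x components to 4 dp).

Mode 1: guard c·x = 6.5745 hit at Δt = 0.9842 (t = 0.9842), x⁻ = (-7.1415, -2.1323) → reset → x⁺ = (-6.6659, -1.7178), jump to mode 0
Mode 0: flow for 1.1745 to horizon, guard not reached → x = (-9.9077, 1.3258)

1 0.9842 1->0
final: 0 -9.9077 1.3258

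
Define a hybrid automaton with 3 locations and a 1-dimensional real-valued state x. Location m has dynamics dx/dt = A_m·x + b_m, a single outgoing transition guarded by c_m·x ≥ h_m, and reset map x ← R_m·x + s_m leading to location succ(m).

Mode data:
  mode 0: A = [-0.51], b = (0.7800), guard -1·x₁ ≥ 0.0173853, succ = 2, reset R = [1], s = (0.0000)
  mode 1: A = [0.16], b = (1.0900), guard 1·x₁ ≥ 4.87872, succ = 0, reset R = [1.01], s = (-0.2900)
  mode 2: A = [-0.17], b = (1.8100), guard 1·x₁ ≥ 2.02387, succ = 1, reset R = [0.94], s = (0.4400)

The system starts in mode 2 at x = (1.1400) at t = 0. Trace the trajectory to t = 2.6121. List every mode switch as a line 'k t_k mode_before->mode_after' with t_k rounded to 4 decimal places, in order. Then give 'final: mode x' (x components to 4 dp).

Mode 2: guard c·x = 2.0239 hit at Δt = 0.5740 (t = 0.5740), x⁻ = (2.0239) → reset → x⁺ = (2.3424), jump to mode 1
Mode 1: guard c·x = 4.8787 hit at Δt = 1.5284 (t = 2.1024), x⁻ = (4.8787) → reset → x⁺ = (4.6375), jump to mode 0
Mode 0: flow for 0.5097 to horizon, guard not reached → x = (3.9260)

1 0.5740 2->1
2 2.1024 1->0
final: 0 3.9260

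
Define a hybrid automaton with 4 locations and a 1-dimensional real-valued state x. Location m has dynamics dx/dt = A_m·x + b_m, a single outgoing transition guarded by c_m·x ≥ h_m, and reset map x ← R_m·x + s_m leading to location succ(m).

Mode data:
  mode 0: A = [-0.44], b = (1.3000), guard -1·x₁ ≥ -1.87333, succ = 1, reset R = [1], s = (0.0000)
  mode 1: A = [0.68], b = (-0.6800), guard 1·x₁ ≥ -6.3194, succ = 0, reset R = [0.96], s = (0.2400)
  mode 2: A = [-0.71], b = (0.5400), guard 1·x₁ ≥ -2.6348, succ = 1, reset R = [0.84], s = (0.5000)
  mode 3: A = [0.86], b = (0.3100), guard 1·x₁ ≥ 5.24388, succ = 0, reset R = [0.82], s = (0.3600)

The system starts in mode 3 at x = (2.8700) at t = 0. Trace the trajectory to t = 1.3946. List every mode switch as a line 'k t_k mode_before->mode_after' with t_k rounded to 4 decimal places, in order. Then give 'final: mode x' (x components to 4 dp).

Mode 3: guard c·x = 5.2439 hit at Δt = 0.6406 (t = 0.6406), x⁻ = (5.2439) → reset → x⁺ = (4.6600), jump to mode 0
Mode 0: flow for 0.7540 to horizon, guard not reached → x = (4.1785)

1 0.6406 3->0
final: 0 4.1785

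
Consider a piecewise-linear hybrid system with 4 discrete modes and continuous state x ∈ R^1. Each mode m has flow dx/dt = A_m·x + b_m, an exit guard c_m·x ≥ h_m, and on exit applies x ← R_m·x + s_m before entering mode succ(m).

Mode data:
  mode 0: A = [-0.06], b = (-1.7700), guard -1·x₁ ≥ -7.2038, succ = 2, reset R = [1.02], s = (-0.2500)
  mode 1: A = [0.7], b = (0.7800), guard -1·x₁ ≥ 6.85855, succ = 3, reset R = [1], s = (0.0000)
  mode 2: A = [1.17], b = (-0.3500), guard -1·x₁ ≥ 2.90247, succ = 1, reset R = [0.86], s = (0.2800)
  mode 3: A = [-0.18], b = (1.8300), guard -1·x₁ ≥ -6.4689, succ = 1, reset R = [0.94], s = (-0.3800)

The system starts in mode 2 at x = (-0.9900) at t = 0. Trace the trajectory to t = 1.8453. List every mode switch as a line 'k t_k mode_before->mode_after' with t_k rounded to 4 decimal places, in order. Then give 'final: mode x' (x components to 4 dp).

1 0.7775 2->1
final: 1 -3.4410

Mode 2: guard c·x = 2.9025 hit at Δt = 0.7775 (t = 0.7775), x⁻ = (-2.9025) → reset → x⁺ = (-2.2161), jump to mode 1
Mode 1: flow for 1.0678 to horizon, guard not reached → x = (-3.4410)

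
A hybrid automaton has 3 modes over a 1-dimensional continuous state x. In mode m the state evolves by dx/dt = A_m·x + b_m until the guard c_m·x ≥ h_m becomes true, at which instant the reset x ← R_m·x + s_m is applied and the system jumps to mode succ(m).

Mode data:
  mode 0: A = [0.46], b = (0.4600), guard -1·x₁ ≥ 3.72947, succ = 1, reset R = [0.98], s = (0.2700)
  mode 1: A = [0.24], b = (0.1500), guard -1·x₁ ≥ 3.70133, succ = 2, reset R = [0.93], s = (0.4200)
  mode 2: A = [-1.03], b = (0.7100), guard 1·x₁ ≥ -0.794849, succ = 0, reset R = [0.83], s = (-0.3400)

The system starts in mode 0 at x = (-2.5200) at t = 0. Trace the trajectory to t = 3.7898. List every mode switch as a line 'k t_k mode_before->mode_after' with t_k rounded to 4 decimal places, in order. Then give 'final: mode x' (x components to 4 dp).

1 1.2726 0->1
2 1.7249 1->2
3 2.6148 2->0
final: 0 -0.9995

Mode 0: guard c·x = 3.7295 hit at Δt = 1.2726 (t = 1.2726), x⁻ = (-3.7295) → reset → x⁺ = (-3.3849), jump to mode 1
Mode 1: guard c·x = 3.7013 hit at Δt = 0.4523 (t = 1.7249), x⁻ = (-3.7013) → reset → x⁺ = (-3.0222), jump to mode 2
Mode 2: guard c·x = -0.7948 hit at Δt = 0.8899 (t = 2.6148), x⁻ = (-0.7948) → reset → x⁺ = (-0.9997), jump to mode 0
Mode 0: flow for 1.1750 to horizon, guard not reached → x = (-0.9995)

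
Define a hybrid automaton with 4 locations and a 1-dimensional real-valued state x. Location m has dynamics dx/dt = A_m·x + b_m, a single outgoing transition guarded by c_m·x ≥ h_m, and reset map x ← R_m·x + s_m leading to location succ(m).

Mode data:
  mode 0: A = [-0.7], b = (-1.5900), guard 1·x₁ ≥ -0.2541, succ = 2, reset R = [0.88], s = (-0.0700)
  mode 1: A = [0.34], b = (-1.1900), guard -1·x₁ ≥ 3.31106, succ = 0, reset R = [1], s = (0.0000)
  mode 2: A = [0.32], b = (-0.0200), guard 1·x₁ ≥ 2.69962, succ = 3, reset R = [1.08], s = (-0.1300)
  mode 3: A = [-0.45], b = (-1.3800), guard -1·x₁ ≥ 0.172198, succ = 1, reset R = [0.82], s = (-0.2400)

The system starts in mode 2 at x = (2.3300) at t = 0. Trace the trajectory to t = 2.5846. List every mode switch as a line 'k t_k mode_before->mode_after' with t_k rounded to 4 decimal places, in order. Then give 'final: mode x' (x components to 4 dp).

Mode 2: guard c·x = 2.6996 hit at Δt = 0.4719 (t = 0.4719), x⁻ = (2.6996) → reset → x⁺ = (2.7856), jump to mode 3
Mode 3: guard c·x = 0.1722 hit at Δt = 1.5645 (t = 2.0364), x⁻ = (-0.1722) → reset → x⁺ = (-0.3812), jump to mode 1
Mode 1: flow for 0.5482 to horizon, guard not reached → x = (-1.1764)

1 0.4719 2->3
2 2.0364 3->1
final: 1 -1.1764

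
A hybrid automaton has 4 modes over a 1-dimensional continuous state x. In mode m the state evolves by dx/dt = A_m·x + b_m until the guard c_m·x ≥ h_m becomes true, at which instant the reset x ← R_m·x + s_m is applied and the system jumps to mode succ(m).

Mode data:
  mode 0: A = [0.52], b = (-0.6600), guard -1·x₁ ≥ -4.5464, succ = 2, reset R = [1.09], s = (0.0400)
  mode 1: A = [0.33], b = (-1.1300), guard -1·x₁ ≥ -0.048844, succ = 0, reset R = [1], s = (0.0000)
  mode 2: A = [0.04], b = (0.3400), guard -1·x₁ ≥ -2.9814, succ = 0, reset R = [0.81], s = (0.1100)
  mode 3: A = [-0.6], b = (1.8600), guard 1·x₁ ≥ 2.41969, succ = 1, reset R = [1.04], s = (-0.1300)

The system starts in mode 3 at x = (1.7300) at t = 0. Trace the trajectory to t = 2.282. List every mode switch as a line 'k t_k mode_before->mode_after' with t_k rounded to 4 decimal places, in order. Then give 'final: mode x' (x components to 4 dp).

1 1.1667 3->1
final: 1 1.9248

Mode 3: guard c·x = 2.4197 hit at Δt = 1.1667 (t = 1.1667), x⁻ = (2.4197) → reset → x⁺ = (2.3865), jump to mode 1
Mode 1: flow for 1.1153 to horizon, guard not reached → x = (1.9248)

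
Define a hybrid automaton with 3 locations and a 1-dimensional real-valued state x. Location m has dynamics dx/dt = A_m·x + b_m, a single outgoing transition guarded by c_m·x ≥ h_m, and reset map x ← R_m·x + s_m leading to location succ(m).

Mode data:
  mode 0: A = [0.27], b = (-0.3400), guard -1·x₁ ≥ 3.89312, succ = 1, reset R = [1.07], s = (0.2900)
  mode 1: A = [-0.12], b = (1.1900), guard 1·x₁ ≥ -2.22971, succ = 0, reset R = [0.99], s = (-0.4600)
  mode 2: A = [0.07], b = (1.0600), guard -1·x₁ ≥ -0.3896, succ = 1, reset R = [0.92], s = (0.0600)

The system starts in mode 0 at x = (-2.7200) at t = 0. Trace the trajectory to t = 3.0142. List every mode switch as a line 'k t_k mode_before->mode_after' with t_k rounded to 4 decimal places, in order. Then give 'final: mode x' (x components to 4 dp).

1 0.9569 0->1
2 2.0159 1->0
final: 0 -3.8822

Mode 0: guard c·x = 3.8931 hit at Δt = 0.9569 (t = 0.9569), x⁻ = (-3.8931) → reset → x⁺ = (-3.8756), jump to mode 1
Mode 1: guard c·x = -2.2297 hit at Δt = 1.0590 (t = 2.0159), x⁻ = (-2.2297) → reset → x⁺ = (-2.6674), jump to mode 0
Mode 0: flow for 0.9983 to horizon, guard not reached → x = (-3.8822)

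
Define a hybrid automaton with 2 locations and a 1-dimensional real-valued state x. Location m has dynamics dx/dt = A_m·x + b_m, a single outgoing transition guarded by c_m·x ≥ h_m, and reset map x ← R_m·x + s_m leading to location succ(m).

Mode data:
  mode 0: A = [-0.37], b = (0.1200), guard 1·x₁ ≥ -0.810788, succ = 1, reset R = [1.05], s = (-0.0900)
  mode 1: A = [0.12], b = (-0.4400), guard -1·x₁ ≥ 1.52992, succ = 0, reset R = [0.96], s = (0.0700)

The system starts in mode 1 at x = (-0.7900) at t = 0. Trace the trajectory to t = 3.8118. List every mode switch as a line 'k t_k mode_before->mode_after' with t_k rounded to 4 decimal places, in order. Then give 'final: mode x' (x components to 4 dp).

1 1.2800 1->0
2 2.4080 0->1
3 3.4098 1->0
final: 0 -1.1606

Mode 1: guard c·x = 1.5299 hit at Δt = 1.2800 (t = 1.2800), x⁻ = (-1.5299) → reset → x⁺ = (-1.3987), jump to mode 0
Mode 0: guard c·x = -0.8108 hit at Δt = 1.1280 (t = 2.4080), x⁻ = (-0.8108) → reset → x⁺ = (-0.9413), jump to mode 1
Mode 1: guard c·x = 1.5299 hit at Δt = 1.0017 (t = 3.4098), x⁻ = (-1.5299) → reset → x⁺ = (-1.3987), jump to mode 0
Mode 0: flow for 0.4020 to horizon, guard not reached → x = (-1.1606)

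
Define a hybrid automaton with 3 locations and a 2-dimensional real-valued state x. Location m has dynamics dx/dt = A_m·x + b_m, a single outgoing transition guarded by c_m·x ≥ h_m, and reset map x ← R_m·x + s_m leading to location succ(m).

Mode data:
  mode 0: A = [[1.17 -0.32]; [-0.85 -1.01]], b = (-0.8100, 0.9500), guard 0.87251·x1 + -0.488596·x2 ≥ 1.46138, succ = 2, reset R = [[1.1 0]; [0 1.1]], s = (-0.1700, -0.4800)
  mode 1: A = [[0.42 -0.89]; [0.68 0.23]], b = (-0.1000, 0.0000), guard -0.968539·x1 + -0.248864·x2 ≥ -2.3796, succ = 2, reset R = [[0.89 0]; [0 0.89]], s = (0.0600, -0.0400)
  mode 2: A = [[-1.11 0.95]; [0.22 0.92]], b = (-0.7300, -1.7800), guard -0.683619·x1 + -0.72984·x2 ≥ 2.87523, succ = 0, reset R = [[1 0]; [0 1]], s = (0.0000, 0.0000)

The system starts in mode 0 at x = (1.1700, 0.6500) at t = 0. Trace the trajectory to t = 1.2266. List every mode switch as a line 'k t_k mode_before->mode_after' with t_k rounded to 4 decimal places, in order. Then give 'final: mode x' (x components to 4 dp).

Mode 0: guard c·x = 1.4614 hit at Δt = 0.8180 (t = 0.8180), x⁻ = (1.7483, 0.1310) → reset → x⁺ = (1.7531, -0.3359), jump to mode 2
Mode 2: flow for 0.4086 to horizon, guard not reached → x = (0.6290, -1.2396)

1 0.8180 0->2
final: 2 0.6290 -1.2396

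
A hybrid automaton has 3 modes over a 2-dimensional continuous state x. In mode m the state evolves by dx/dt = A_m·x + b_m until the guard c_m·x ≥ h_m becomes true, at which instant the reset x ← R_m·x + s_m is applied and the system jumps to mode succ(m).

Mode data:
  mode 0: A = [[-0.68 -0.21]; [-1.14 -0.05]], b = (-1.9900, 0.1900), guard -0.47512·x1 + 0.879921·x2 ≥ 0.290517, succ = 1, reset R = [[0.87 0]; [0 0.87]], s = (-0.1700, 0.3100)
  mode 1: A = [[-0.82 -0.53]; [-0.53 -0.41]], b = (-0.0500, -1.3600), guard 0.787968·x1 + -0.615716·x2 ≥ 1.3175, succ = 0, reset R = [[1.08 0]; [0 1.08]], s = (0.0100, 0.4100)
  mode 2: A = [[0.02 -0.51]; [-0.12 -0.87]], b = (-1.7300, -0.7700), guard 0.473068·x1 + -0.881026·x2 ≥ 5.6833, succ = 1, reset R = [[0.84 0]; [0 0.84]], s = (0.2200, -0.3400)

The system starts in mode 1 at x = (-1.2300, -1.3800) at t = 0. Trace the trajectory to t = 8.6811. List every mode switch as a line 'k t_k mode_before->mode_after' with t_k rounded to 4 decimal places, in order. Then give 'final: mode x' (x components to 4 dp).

Mode 1: guard c·x = 1.3175 hit at Δt = 1.1900 (t = 1.1900), x⁻ = (0.1637, -1.9302) → reset → x⁺ = (0.1868, -1.6746), jump to mode 0
Mode 0: guard c·x = 0.2905 hit at Δt = 1.2310 (t = 2.4210), x⁻ = (-1.3808, -0.4154) → reset → x⁺ = (-1.3713, -0.0514), jump to mode 1
Mode 1: guard c·x = 1.3175 hit at Δt = 2.1854 (t = 4.6064), x⁻ = (0.3160, -1.7354) → reset → x⁺ = (0.3513, -1.4642), jump to mode 0
Mode 0: guard c·x = 0.2905 hit at Δt = 1.2137 (t = 5.8201), x⁻ = (-1.3123, -0.3784) → reset → x⁺ = (-1.3117, -0.0192), jump to mode 1
Mode 1: guard c·x = 1.3175 hit at Δt = 2.1776 (t = 7.9977), x⁻ = (0.3191, -1.7314) → reset → x⁺ = (0.3546, -1.4600), jump to mode 0
Mode 0: flow for 0.6834 to horizon, guard not reached → x = (-0.7109, -1.1162)

1 1.1900 1->0
2 2.4210 0->1
3 4.6064 1->0
4 5.8201 0->1
5 7.9977 1->0
final: 0 -0.7109 -1.1162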